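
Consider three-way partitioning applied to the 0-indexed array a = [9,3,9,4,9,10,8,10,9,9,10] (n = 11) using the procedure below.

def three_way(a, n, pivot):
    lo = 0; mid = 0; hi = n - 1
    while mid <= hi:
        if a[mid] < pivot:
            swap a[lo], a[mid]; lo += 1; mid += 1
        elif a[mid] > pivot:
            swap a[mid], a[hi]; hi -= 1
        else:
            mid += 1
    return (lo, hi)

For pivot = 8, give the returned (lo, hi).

pivot = 8; lo=0, mid=0, hi=10
a[mid]=9>8: swap a[0],a[10]; hi=9 → [10,3,9,4,9,10,8,10,9,9,9]
a[mid]=10>8: swap a[0],a[9]; hi=8 → [9,3,9,4,9,10,8,10,9,10,9]
a[mid]=9>8: swap a[0],a[8]; hi=7 → [9,3,9,4,9,10,8,10,9,10,9]
a[mid]=9>8: swap a[0],a[7]; hi=6 → [10,3,9,4,9,10,8,9,9,10,9]
a[mid]=10>8: swap a[0],a[6]; hi=5 → [8,3,9,4,9,10,10,9,9,10,9]
a[mid]=8=8: mid=1
a[mid]=3<8: swap a[0],a[1]; lo=1,mid=2 → [3,8,9,4,9,10,10,9,9,10,9]
a[mid]=9>8: swap a[2],a[5]; hi=4 → [3,8,10,4,9,9,10,9,9,10,9]
a[mid]=10>8: swap a[2],a[4]; hi=3 → [3,8,9,4,10,9,10,9,9,10,9]
a[mid]=9>8: swap a[2],a[3]; hi=2 → [3,8,4,9,10,9,10,9,9,10,9]
a[mid]=4<8: swap a[1],a[2]; lo=2,mid=3 → [3,4,8,9,10,9,10,9,9,10,9]
end: lo=2, hi=2; a = [3,4,8,9,10,9,10,9,9,10,9]

(2, 2)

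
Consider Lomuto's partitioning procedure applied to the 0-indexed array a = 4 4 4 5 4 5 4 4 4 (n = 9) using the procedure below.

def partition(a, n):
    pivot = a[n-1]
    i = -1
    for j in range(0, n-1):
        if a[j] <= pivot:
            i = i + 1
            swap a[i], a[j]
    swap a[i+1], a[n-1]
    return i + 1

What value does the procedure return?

pivot = a[8] = 4; i = -1
j=0: a[0]=4 ≤ 4 → i=0, swap a[0],a[0] (no change) → 4 4 4 5 4 5 4 4 4
j=1: a[1]=4 ≤ 4 → i=1, swap a[1],a[1] (no change) → 4 4 4 5 4 5 4 4 4
j=2: a[2]=4 ≤ 4 → i=2, swap a[2],a[2] (no change) → 4 4 4 5 4 5 4 4 4
j=3: a[3]=5 > 4 → no swap
j=4: a[4]=4 ≤ 4 → i=3, swap a[3],a[4] → 4 4 4 4 5 5 4 4 4
j=5: a[5]=5 > 4 → no swap
j=6: a[6]=4 ≤ 4 → i=4, swap a[4],a[6] → 4 4 4 4 4 5 5 4 4
j=7: a[7]=4 ≤ 4 → i=5, swap a[5],a[7] → 4 4 4 4 4 4 5 5 4
final swap a[6],a[8] → 4 4 4 4 4 4 4 5 5; return 6

6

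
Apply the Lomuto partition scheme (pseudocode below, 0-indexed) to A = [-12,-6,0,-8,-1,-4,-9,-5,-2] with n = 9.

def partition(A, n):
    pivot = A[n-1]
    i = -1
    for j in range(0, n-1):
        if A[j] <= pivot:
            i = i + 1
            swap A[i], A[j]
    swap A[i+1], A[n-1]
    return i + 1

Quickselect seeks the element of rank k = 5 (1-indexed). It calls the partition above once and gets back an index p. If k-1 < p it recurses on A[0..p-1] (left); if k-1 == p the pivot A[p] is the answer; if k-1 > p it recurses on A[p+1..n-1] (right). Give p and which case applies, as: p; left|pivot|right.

pivot = A[8] = -2; i = -1
j=0: A[0]=-12 ≤ -2 → i=0, swap A[0],A[0] (no change) → [-12,-6,0,-8,-1,-4,-9,-5,-2]
j=1: A[1]=-6 ≤ -2 → i=1, swap A[1],A[1] (no change) → [-12,-6,0,-8,-1,-4,-9,-5,-2]
j=2: A[2]=0 > -2 → no swap
j=3: A[3]=-8 ≤ -2 → i=2, swap A[2],A[3] → [-12,-6,-8,0,-1,-4,-9,-5,-2]
j=4: A[4]=-1 > -2 → no swap
j=5: A[5]=-4 ≤ -2 → i=3, swap A[3],A[5] → [-12,-6,-8,-4,-1,0,-9,-5,-2]
j=6: A[6]=-9 ≤ -2 → i=4, swap A[4],A[6] → [-12,-6,-8,-4,-9,0,-1,-5,-2]
j=7: A[7]=-5 ≤ -2 → i=5, swap A[5],A[7] → [-12,-6,-8,-4,-9,-5,-1,0,-2]
final swap A[6],A[8] → [-12,-6,-8,-4,-9,-5,-2,0,-1]; return 6
p = 6; k-1 = 4 < 6 ⇒ left

6; left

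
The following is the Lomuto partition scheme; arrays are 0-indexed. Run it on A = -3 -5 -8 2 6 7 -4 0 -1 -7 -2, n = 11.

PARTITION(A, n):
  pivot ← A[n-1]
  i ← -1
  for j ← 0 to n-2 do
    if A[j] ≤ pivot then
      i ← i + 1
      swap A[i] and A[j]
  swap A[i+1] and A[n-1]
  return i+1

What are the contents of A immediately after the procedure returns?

pivot=-2, i=-1
j=0: -3≤-2, i=0, swap(0,0) ⇒ -3 -5 -8 2 6 7 -4 0 -1 -7 -2
j=1: -5≤-2, i=1, swap(1,1) ⇒ -3 -5 -8 2 6 7 -4 0 -1 -7 -2
j=2: -8≤-2, i=2, swap(2,2) ⇒ -3 -5 -8 2 6 7 -4 0 -1 -7 -2
j=3: 2>-2, skip
j=4: 6>-2, skip
j=5: 7>-2, skip
j=6: -4≤-2, i=3, swap(3,6) ⇒ -3 -5 -8 -4 6 7 2 0 -1 -7 -2
j=7: 0>-2, skip
j=8: -1>-2, skip
j=9: -7≤-2, i=4, swap(4,9) ⇒ -3 -5 -8 -4 -7 7 2 0 -1 6 -2
swap(5,10) ⇒ -3 -5 -8 -4 -7 -2 2 0 -1 6 7; return 5

-3 -5 -8 -4 -7 -2 2 0 -1 6 7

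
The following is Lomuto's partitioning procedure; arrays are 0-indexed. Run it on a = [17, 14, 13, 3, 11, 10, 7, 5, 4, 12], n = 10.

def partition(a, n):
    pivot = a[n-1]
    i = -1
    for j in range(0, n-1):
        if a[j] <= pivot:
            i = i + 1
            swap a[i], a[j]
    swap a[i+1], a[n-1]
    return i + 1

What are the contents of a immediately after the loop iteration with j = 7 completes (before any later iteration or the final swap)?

pivot=12, i=-1
j=0: 17>12, skip
j=1: 14>12, skip
j=2: 13>12, skip
j=3: 3≤12, i=0, swap(0,3) ⇒ [3, 14, 13, 17, 11, 10, 7, 5, 4, 12]
j=4: 11≤12, i=1, swap(1,4) ⇒ [3, 11, 13, 17, 14, 10, 7, 5, 4, 12]
j=5: 10≤12, i=2, swap(2,5) ⇒ [3, 11, 10, 17, 14, 13, 7, 5, 4, 12]
j=6: 7≤12, i=3, swap(3,6) ⇒ [3, 11, 10, 7, 14, 13, 17, 5, 4, 12]
j=7: 5≤12, i=4, swap(4,7) ⇒ [3, 11, 10, 7, 5, 13, 17, 14, 4, 12]
(after j=7) a = [3, 11, 10, 7, 5, 13, 17, 14, 4, 12]

[3, 11, 10, 7, 5, 13, 17, 14, 4, 12]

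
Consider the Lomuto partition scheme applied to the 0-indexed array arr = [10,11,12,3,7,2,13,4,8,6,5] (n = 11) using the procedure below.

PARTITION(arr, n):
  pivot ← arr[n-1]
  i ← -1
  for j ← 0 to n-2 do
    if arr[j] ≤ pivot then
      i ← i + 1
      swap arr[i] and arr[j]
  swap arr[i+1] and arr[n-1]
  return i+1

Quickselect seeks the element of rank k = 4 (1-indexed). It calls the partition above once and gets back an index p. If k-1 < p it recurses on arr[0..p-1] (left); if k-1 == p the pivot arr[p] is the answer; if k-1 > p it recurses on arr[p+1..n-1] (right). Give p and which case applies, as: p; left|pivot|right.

pivot = arr[10] = 5; i = -1
j=0: arr[0]=10 > 5 → no swap
j=1: arr[1]=11 > 5 → no swap
j=2: arr[2]=12 > 5 → no swap
j=3: arr[3]=3 ≤ 5 → i=0, swap arr[0],arr[3] → [3,11,12,10,7,2,13,4,8,6,5]
j=4: arr[4]=7 > 5 → no swap
j=5: arr[5]=2 ≤ 5 → i=1, swap arr[1],arr[5] → [3,2,12,10,7,11,13,4,8,6,5]
j=6: arr[6]=13 > 5 → no swap
j=7: arr[7]=4 ≤ 5 → i=2, swap arr[2],arr[7] → [3,2,4,10,7,11,13,12,8,6,5]
j=8: arr[8]=8 > 5 → no swap
j=9: arr[9]=6 > 5 → no swap
final swap arr[3],arr[10] → [3,2,4,5,7,11,13,12,8,6,10]; return 3
p = 3; k-1 = 3 == 3 ⇒ pivot

3; pivot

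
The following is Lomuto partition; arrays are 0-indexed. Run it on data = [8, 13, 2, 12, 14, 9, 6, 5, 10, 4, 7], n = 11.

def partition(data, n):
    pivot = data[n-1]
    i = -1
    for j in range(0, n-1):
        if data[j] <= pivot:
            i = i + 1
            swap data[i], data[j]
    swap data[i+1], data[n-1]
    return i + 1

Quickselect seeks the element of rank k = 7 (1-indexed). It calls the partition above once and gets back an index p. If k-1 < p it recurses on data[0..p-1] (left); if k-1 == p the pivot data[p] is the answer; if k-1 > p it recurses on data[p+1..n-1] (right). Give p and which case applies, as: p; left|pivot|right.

pivot=7, i=-1
j=0: 8>7, skip
j=1: 13>7, skip
j=2: 2≤7, i=0, swap(0,2) ⇒ [2, 13, 8, 12, 14, 9, 6, 5, 10, 4, 7]
j=3: 12>7, skip
j=4: 14>7, skip
j=5: 9>7, skip
j=6: 6≤7, i=1, swap(1,6) ⇒ [2, 6, 8, 12, 14, 9, 13, 5, 10, 4, 7]
j=7: 5≤7, i=2, swap(2,7) ⇒ [2, 6, 5, 12, 14, 9, 13, 8, 10, 4, 7]
j=8: 10>7, skip
j=9: 4≤7, i=3, swap(3,9) ⇒ [2, 6, 5, 4, 14, 9, 13, 8, 10, 12, 7]
swap(4,10) ⇒ [2, 6, 5, 4, 7, 9, 13, 8, 10, 12, 14]; return 4
p = 4; k-1 = 6 > 4 ⇒ right

4; right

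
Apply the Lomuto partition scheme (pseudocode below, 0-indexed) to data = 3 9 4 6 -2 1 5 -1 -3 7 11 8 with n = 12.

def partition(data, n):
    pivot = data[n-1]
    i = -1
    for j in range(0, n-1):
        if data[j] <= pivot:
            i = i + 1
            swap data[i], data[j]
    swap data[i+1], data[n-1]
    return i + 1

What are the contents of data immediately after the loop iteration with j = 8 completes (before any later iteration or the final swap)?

3 4 6 -2 1 5 -1 -3 9 7 11 8

pivot=8, i=-1
j=0: 3≤8, i=0, swap(0,0) ⇒ 3 9 4 6 -2 1 5 -1 -3 7 11 8
j=1: 9>8, skip
j=2: 4≤8, i=1, swap(1,2) ⇒ 3 4 9 6 -2 1 5 -1 -3 7 11 8
j=3: 6≤8, i=2, swap(2,3) ⇒ 3 4 6 9 -2 1 5 -1 -3 7 11 8
j=4: -2≤8, i=3, swap(3,4) ⇒ 3 4 6 -2 9 1 5 -1 -3 7 11 8
j=5: 1≤8, i=4, swap(4,5) ⇒ 3 4 6 -2 1 9 5 -1 -3 7 11 8
j=6: 5≤8, i=5, swap(5,6) ⇒ 3 4 6 -2 1 5 9 -1 -3 7 11 8
j=7: -1≤8, i=6, swap(6,7) ⇒ 3 4 6 -2 1 5 -1 9 -3 7 11 8
j=8: -3≤8, i=7, swap(7,8) ⇒ 3 4 6 -2 1 5 -1 -3 9 7 11 8
(after j=8) data = 3 4 6 -2 1 5 -1 -3 9 7 11 8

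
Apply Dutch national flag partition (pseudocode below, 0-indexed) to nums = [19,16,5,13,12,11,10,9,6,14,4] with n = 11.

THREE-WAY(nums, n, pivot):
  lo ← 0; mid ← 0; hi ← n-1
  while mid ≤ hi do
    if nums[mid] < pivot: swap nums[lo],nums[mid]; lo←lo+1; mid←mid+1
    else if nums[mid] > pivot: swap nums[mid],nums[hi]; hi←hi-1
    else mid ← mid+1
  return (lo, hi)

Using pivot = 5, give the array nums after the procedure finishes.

[4,5,13,12,11,10,9,6,14,16,19]

pivot = 5; lo=0, mid=0, hi=10
nums[mid]=19>5: swap nums[0],nums[10]; hi=9 → [4,16,5,13,12,11,10,9,6,14,19]
nums[mid]=4<5: swap nums[0],nums[0]; lo=1,mid=1 → [4,16,5,13,12,11,10,9,6,14,19]
nums[mid]=16>5: swap nums[1],nums[9]; hi=8 → [4,14,5,13,12,11,10,9,6,16,19]
nums[mid]=14>5: swap nums[1],nums[8]; hi=7 → [4,6,5,13,12,11,10,9,14,16,19]
nums[mid]=6>5: swap nums[1],nums[7]; hi=6 → [4,9,5,13,12,11,10,6,14,16,19]
nums[mid]=9>5: swap nums[1],nums[6]; hi=5 → [4,10,5,13,12,11,9,6,14,16,19]
nums[mid]=10>5: swap nums[1],nums[5]; hi=4 → [4,11,5,13,12,10,9,6,14,16,19]
nums[mid]=11>5: swap nums[1],nums[4]; hi=3 → [4,12,5,13,11,10,9,6,14,16,19]
nums[mid]=12>5: swap nums[1],nums[3]; hi=2 → [4,13,5,12,11,10,9,6,14,16,19]
nums[mid]=13>5: swap nums[1],nums[2]; hi=1 → [4,5,13,12,11,10,9,6,14,16,19]
nums[mid]=5=5: mid=2
end: lo=1, hi=1; nums = [4,5,13,12,11,10,9,6,14,16,19]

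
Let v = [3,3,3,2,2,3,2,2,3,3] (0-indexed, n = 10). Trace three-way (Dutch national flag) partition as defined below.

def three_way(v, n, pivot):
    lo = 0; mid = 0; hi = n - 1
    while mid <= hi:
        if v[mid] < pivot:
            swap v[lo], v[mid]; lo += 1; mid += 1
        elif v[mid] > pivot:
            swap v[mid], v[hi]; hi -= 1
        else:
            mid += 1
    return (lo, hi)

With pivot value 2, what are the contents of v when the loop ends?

lo=0 mid=0 hi=9
3>2: swap(0,9), hi=8 ⇒ [3,3,3,2,2,3,2,2,3,3]
3>2: swap(0,8), hi=7 ⇒ [3,3,3,2,2,3,2,2,3,3]
3>2: swap(0,7), hi=6 ⇒ [2,3,3,2,2,3,2,3,3,3]
2=2: mid=1
3>2: swap(1,6), hi=5 ⇒ [2,2,3,2,2,3,3,3,3,3]
2=2: mid=2
3>2: swap(2,5), hi=4 ⇒ [2,2,3,2,2,3,3,3,3,3]
3>2: swap(2,4), hi=3 ⇒ [2,2,2,2,3,3,3,3,3,3]
2=2: mid=3
2=2: mid=4
done. lo=0 hi=3; v=[2,2,2,2,3,3,3,3,3,3]

[2,2,2,2,3,3,3,3,3,3]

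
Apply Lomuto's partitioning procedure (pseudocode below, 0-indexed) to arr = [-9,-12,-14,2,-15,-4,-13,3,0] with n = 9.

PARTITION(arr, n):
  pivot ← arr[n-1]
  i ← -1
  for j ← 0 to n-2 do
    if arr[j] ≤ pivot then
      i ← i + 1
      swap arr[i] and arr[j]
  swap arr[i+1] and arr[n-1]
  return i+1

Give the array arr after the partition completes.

[-9,-12,-14,-15,-4,-13,0,3,2]

pivot = arr[8] = 0; i = -1
j=0: arr[0]=-9 ≤ 0 → i=0, swap arr[0],arr[0] (no change) → [-9,-12,-14,2,-15,-4,-13,3,0]
j=1: arr[1]=-12 ≤ 0 → i=1, swap arr[1],arr[1] (no change) → [-9,-12,-14,2,-15,-4,-13,3,0]
j=2: arr[2]=-14 ≤ 0 → i=2, swap arr[2],arr[2] (no change) → [-9,-12,-14,2,-15,-4,-13,3,0]
j=3: arr[3]=2 > 0 → no swap
j=4: arr[4]=-15 ≤ 0 → i=3, swap arr[3],arr[4] → [-9,-12,-14,-15,2,-4,-13,3,0]
j=5: arr[5]=-4 ≤ 0 → i=4, swap arr[4],arr[5] → [-9,-12,-14,-15,-4,2,-13,3,0]
j=6: arr[6]=-13 ≤ 0 → i=5, swap arr[5],arr[6] → [-9,-12,-14,-15,-4,-13,2,3,0]
j=7: arr[7]=3 > 0 → no swap
final swap arr[6],arr[8] → [-9,-12,-14,-15,-4,-13,0,3,2]; return 6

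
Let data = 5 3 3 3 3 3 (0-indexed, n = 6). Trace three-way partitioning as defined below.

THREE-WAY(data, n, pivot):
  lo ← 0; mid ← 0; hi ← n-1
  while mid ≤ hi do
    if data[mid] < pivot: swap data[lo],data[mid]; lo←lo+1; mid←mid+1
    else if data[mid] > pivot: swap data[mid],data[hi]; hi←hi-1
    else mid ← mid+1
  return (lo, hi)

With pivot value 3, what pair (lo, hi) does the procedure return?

(0, 4)

lo=0 mid=0 hi=5
5>3: swap(0,5), hi=4 ⇒ 3 3 3 3 3 5
3=3: mid=1
3=3: mid=2
3=3: mid=3
3=3: mid=4
3=3: mid=5
done. lo=0 hi=4; data=3 3 3 3 3 5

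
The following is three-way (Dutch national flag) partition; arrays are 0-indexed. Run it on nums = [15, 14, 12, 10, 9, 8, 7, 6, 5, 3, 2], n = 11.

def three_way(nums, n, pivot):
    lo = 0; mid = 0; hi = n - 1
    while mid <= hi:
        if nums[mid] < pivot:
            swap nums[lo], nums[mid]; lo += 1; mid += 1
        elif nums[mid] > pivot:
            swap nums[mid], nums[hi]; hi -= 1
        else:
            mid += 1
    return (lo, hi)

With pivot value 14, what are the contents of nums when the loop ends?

pivot = 14; lo=0, mid=0, hi=10
nums[mid]=15>14: swap nums[0],nums[10]; hi=9 → [2, 14, 12, 10, 9, 8, 7, 6, 5, 3, 15]
nums[mid]=2<14: swap nums[0],nums[0]; lo=1,mid=1 → [2, 14, 12, 10, 9, 8, 7, 6, 5, 3, 15]
nums[mid]=14=14: mid=2
nums[mid]=12<14: swap nums[1],nums[2]; lo=2,mid=3 → [2, 12, 14, 10, 9, 8, 7, 6, 5, 3, 15]
nums[mid]=10<14: swap nums[2],nums[3]; lo=3,mid=4 → [2, 12, 10, 14, 9, 8, 7, 6, 5, 3, 15]
nums[mid]=9<14: swap nums[3],nums[4]; lo=4,mid=5 → [2, 12, 10, 9, 14, 8, 7, 6, 5, 3, 15]
nums[mid]=8<14: swap nums[4],nums[5]; lo=5,mid=6 → [2, 12, 10, 9, 8, 14, 7, 6, 5, 3, 15]
nums[mid]=7<14: swap nums[5],nums[6]; lo=6,mid=7 → [2, 12, 10, 9, 8, 7, 14, 6, 5, 3, 15]
nums[mid]=6<14: swap nums[6],nums[7]; lo=7,mid=8 → [2, 12, 10, 9, 8, 7, 6, 14, 5, 3, 15]
nums[mid]=5<14: swap nums[7],nums[8]; lo=8,mid=9 → [2, 12, 10, 9, 8, 7, 6, 5, 14, 3, 15]
nums[mid]=3<14: swap nums[8],nums[9]; lo=9,mid=10 → [2, 12, 10, 9, 8, 7, 6, 5, 3, 14, 15]
end: lo=9, hi=9; nums = [2, 12, 10, 9, 8, 7, 6, 5, 3, 14, 15]

[2, 12, 10, 9, 8, 7, 6, 5, 3, 14, 15]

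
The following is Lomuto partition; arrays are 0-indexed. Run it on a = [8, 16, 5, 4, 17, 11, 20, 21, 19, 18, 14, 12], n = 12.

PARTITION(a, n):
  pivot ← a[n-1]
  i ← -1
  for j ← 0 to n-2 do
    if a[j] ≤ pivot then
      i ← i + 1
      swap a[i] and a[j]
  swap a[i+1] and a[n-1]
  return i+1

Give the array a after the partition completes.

pivot=12, i=-1
j=0: 8≤12, i=0, swap(0,0) ⇒ [8, 16, 5, 4, 17, 11, 20, 21, 19, 18, 14, 12]
j=1: 16>12, skip
j=2: 5≤12, i=1, swap(1,2) ⇒ [8, 5, 16, 4, 17, 11, 20, 21, 19, 18, 14, 12]
j=3: 4≤12, i=2, swap(2,3) ⇒ [8, 5, 4, 16, 17, 11, 20, 21, 19, 18, 14, 12]
j=4: 17>12, skip
j=5: 11≤12, i=3, swap(3,5) ⇒ [8, 5, 4, 11, 17, 16, 20, 21, 19, 18, 14, 12]
j=6: 20>12, skip
j=7: 21>12, skip
j=8: 19>12, skip
j=9: 18>12, skip
j=10: 14>12, skip
swap(4,11) ⇒ [8, 5, 4, 11, 12, 16, 20, 21, 19, 18, 14, 17]; return 4

[8, 5, 4, 11, 12, 16, 20, 21, 19, 18, 14, 17]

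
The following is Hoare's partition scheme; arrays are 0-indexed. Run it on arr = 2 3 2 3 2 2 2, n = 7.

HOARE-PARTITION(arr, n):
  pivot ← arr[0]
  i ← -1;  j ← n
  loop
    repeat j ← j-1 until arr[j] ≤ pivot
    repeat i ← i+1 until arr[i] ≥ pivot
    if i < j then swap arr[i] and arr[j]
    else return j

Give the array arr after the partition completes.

2 2 2 3 2 3 2

pivot=2
j stops at 6 (2), i stops at 0 (2); swap ⇒ 2 3 2 3 2 2 2
j stops at 5 (2), i stops at 1 (3); swap ⇒ 2 2 2 3 2 3 2
j stops at 4 (2), i stops at 2 (2); swap ⇒ 2 2 2 3 2 3 2
j stops at 2, i stops at 3; i≥j ⇒ return 2. arr=2 2 2 3 2 3 2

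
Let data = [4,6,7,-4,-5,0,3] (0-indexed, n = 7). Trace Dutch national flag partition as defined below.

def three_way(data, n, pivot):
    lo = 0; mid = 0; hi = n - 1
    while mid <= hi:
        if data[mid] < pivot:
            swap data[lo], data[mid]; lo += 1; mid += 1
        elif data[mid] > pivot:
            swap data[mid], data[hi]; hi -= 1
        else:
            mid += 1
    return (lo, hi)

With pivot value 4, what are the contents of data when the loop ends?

pivot = 4; lo=0, mid=0, hi=6
data[mid]=4=4: mid=1
data[mid]=6>4: swap data[1],data[6]; hi=5 → [4,3,7,-4,-5,0,6]
data[mid]=3<4: swap data[0],data[1]; lo=1,mid=2 → [3,4,7,-4,-5,0,6]
data[mid]=7>4: swap data[2],data[5]; hi=4 → [3,4,0,-4,-5,7,6]
data[mid]=0<4: swap data[1],data[2]; lo=2,mid=3 → [3,0,4,-4,-5,7,6]
data[mid]=-4<4: swap data[2],data[3]; lo=3,mid=4 → [3,0,-4,4,-5,7,6]
data[mid]=-5<4: swap data[3],data[4]; lo=4,mid=5 → [3,0,-4,-5,4,7,6]
end: lo=4, hi=4; data = [3,0,-4,-5,4,7,6]

[3,0,-4,-5,4,7,6]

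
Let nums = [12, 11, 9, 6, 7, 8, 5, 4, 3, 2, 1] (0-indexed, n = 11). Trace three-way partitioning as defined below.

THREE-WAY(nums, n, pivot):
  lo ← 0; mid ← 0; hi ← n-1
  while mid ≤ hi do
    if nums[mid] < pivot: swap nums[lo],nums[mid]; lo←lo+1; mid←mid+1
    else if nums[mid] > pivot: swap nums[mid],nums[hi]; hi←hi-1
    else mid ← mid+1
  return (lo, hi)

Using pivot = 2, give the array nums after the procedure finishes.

lo=0 mid=0 hi=10
12>2: swap(0,10), hi=9 ⇒ [1, 11, 9, 6, 7, 8, 5, 4, 3, 2, 12]
1<2: swap(0,0), lo=1 mid=1 ⇒ [1, 11, 9, 6, 7, 8, 5, 4, 3, 2, 12]
11>2: swap(1,9), hi=8 ⇒ [1, 2, 9, 6, 7, 8, 5, 4, 3, 11, 12]
2=2: mid=2
9>2: swap(2,8), hi=7 ⇒ [1, 2, 3, 6, 7, 8, 5, 4, 9, 11, 12]
3>2: swap(2,7), hi=6 ⇒ [1, 2, 4, 6, 7, 8, 5, 3, 9, 11, 12]
4>2: swap(2,6), hi=5 ⇒ [1, 2, 5, 6, 7, 8, 4, 3, 9, 11, 12]
5>2: swap(2,5), hi=4 ⇒ [1, 2, 8, 6, 7, 5, 4, 3, 9, 11, 12]
8>2: swap(2,4), hi=3 ⇒ [1, 2, 7, 6, 8, 5, 4, 3, 9, 11, 12]
7>2: swap(2,3), hi=2 ⇒ [1, 2, 6, 7, 8, 5, 4, 3, 9, 11, 12]
6>2: swap(2,2), hi=1 ⇒ [1, 2, 6, 7, 8, 5, 4, 3, 9, 11, 12]
done. lo=1 hi=1; nums=[1, 2, 6, 7, 8, 5, 4, 3, 9, 11, 12]

[1, 2, 6, 7, 8, 5, 4, 3, 9, 11, 12]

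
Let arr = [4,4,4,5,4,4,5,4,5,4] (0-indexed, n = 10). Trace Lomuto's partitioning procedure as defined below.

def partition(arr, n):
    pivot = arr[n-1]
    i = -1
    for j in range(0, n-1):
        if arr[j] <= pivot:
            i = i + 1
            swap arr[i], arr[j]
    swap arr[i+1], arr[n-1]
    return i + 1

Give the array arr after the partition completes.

[4,4,4,4,4,4,4,5,5,5]

pivot = arr[9] = 4; i = -1
j=0: arr[0]=4 ≤ 4 → i=0, swap arr[0],arr[0] (no change) → [4,4,4,5,4,4,5,4,5,4]
j=1: arr[1]=4 ≤ 4 → i=1, swap arr[1],arr[1] (no change) → [4,4,4,5,4,4,5,4,5,4]
j=2: arr[2]=4 ≤ 4 → i=2, swap arr[2],arr[2] (no change) → [4,4,4,5,4,4,5,4,5,4]
j=3: arr[3]=5 > 4 → no swap
j=4: arr[4]=4 ≤ 4 → i=3, swap arr[3],arr[4] → [4,4,4,4,5,4,5,4,5,4]
j=5: arr[5]=4 ≤ 4 → i=4, swap arr[4],arr[5] → [4,4,4,4,4,5,5,4,5,4]
j=6: arr[6]=5 > 4 → no swap
j=7: arr[7]=4 ≤ 4 → i=5, swap arr[5],arr[7] → [4,4,4,4,4,4,5,5,5,4]
j=8: arr[8]=5 > 4 → no swap
final swap arr[6],arr[9] → [4,4,4,4,4,4,4,5,5,5]; return 6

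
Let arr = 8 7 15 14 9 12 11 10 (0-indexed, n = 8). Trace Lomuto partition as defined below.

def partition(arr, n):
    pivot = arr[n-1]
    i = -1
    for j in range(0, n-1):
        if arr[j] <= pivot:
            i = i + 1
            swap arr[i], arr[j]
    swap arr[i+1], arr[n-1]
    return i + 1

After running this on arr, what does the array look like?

pivot=10, i=-1
j=0: 8≤10, i=0, swap(0,0) ⇒ 8 7 15 14 9 12 11 10
j=1: 7≤10, i=1, swap(1,1) ⇒ 8 7 15 14 9 12 11 10
j=2: 15>10, skip
j=3: 14>10, skip
j=4: 9≤10, i=2, swap(2,4) ⇒ 8 7 9 14 15 12 11 10
j=5: 12>10, skip
j=6: 11>10, skip
swap(3,7) ⇒ 8 7 9 10 15 12 11 14; return 3

8 7 9 10 15 12 11 14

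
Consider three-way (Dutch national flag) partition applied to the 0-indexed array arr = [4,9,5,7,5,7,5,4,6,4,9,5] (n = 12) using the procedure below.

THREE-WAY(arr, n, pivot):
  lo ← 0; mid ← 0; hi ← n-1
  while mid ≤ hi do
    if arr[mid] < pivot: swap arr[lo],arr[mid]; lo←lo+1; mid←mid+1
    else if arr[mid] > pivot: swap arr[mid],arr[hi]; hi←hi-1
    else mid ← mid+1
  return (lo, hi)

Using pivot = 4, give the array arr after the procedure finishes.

lo=0 mid=0 hi=11
4=4: mid=1
9>4: swap(1,11), hi=10 ⇒ [4,5,5,7,5,7,5,4,6,4,9,9]
5>4: swap(1,10), hi=9 ⇒ [4,9,5,7,5,7,5,4,6,4,5,9]
9>4: swap(1,9), hi=8 ⇒ [4,4,5,7,5,7,5,4,6,9,5,9]
4=4: mid=2
5>4: swap(2,8), hi=7 ⇒ [4,4,6,7,5,7,5,4,5,9,5,9]
6>4: swap(2,7), hi=6 ⇒ [4,4,4,7,5,7,5,6,5,9,5,9]
4=4: mid=3
7>4: swap(3,6), hi=5 ⇒ [4,4,4,5,5,7,7,6,5,9,5,9]
5>4: swap(3,5), hi=4 ⇒ [4,4,4,7,5,5,7,6,5,9,5,9]
7>4: swap(3,4), hi=3 ⇒ [4,4,4,5,7,5,7,6,5,9,5,9]
5>4: swap(3,3), hi=2 ⇒ [4,4,4,5,7,5,7,6,5,9,5,9]
done. lo=0 hi=2; arr=[4,4,4,5,7,5,7,6,5,9,5,9]

[4,4,4,5,7,5,7,6,5,9,5,9]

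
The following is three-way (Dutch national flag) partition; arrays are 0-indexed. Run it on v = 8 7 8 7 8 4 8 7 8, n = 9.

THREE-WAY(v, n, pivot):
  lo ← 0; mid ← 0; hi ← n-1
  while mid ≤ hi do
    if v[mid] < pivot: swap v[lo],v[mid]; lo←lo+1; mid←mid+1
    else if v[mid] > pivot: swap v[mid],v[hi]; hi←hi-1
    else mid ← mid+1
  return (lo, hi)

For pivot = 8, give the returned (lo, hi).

(4, 8)

lo=0 mid=0 hi=8
8=8: mid=1
7<8: swap(0,1), lo=1 mid=2 ⇒ 7 8 8 7 8 4 8 7 8
8=8: mid=3
7<8: swap(1,3), lo=2 mid=4 ⇒ 7 7 8 8 8 4 8 7 8
8=8: mid=5
4<8: swap(2,5), lo=3 mid=6 ⇒ 7 7 4 8 8 8 8 7 8
8=8: mid=7
7<8: swap(3,7), lo=4 mid=8 ⇒ 7 7 4 7 8 8 8 8 8
8=8: mid=9
done. lo=4 hi=8; v=7 7 4 7 8 8 8 8 8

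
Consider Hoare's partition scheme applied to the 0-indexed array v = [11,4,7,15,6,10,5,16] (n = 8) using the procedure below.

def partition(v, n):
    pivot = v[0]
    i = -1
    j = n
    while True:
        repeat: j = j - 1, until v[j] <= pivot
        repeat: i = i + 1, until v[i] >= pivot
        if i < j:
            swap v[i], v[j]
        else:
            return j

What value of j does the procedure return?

4

pivot = v[0] = 11; i = -1, j = 8
j→6 (v[6]=5≤11), i→0 (v[0]=11≥11); i<j, swap → [5,4,7,15,6,10,11,16]
j→5 (v[5]=10≤11), i→3 (v[3]=15≥11); i<j, swap → [5,4,7,10,6,15,11,16]
j→4, i→5; i≥j, return j=4. v = [5,4,7,10,6,15,11,16]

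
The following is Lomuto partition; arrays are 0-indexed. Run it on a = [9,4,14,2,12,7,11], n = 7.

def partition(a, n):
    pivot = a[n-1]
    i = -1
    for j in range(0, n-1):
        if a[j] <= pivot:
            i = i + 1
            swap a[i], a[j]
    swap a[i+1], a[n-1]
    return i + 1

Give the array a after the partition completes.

pivot = a[6] = 11; i = -1
j=0: a[0]=9 ≤ 11 → i=0, swap a[0],a[0] (no change) → [9,4,14,2,12,7,11]
j=1: a[1]=4 ≤ 11 → i=1, swap a[1],a[1] (no change) → [9,4,14,2,12,7,11]
j=2: a[2]=14 > 11 → no swap
j=3: a[3]=2 ≤ 11 → i=2, swap a[2],a[3] → [9,4,2,14,12,7,11]
j=4: a[4]=12 > 11 → no swap
j=5: a[5]=7 ≤ 11 → i=3, swap a[3],a[5] → [9,4,2,7,12,14,11]
final swap a[4],a[6] → [9,4,2,7,11,14,12]; return 4

[9,4,2,7,11,14,12]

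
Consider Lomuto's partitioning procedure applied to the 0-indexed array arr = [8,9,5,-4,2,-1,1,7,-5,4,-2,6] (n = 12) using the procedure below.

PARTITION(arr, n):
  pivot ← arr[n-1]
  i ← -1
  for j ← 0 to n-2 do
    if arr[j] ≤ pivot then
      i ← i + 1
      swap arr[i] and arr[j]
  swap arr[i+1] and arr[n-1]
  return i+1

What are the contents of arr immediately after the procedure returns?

[5,-4,2,-1,1,-5,4,-2,6,8,7,9]

pivot=6, i=-1
j=0: 8>6, skip
j=1: 9>6, skip
j=2: 5≤6, i=0, swap(0,2) ⇒ [5,9,8,-4,2,-1,1,7,-5,4,-2,6]
j=3: -4≤6, i=1, swap(1,3) ⇒ [5,-4,8,9,2,-1,1,7,-5,4,-2,6]
j=4: 2≤6, i=2, swap(2,4) ⇒ [5,-4,2,9,8,-1,1,7,-5,4,-2,6]
j=5: -1≤6, i=3, swap(3,5) ⇒ [5,-4,2,-1,8,9,1,7,-5,4,-2,6]
j=6: 1≤6, i=4, swap(4,6) ⇒ [5,-4,2,-1,1,9,8,7,-5,4,-2,6]
j=7: 7>6, skip
j=8: -5≤6, i=5, swap(5,8) ⇒ [5,-4,2,-1,1,-5,8,7,9,4,-2,6]
j=9: 4≤6, i=6, swap(6,9) ⇒ [5,-4,2,-1,1,-5,4,7,9,8,-2,6]
j=10: -2≤6, i=7, swap(7,10) ⇒ [5,-4,2,-1,1,-5,4,-2,9,8,7,6]
swap(8,11) ⇒ [5,-4,2,-1,1,-5,4,-2,6,8,7,9]; return 8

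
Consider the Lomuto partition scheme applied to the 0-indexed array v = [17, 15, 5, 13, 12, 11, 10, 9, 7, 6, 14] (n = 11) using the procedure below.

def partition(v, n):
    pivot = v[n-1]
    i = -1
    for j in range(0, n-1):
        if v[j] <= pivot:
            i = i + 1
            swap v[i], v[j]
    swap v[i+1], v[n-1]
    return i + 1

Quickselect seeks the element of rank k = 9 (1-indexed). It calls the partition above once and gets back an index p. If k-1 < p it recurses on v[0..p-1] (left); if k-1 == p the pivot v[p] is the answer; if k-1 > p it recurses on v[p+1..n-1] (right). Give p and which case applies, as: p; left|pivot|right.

8; pivot

pivot = v[10] = 14; i = -1
j=0: v[0]=17 > 14 → no swap
j=1: v[1]=15 > 14 → no swap
j=2: v[2]=5 ≤ 14 → i=0, swap v[0],v[2] → [5, 15, 17, 13, 12, 11, 10, 9, 7, 6, 14]
j=3: v[3]=13 ≤ 14 → i=1, swap v[1],v[3] → [5, 13, 17, 15, 12, 11, 10, 9, 7, 6, 14]
j=4: v[4]=12 ≤ 14 → i=2, swap v[2],v[4] → [5, 13, 12, 15, 17, 11, 10, 9, 7, 6, 14]
j=5: v[5]=11 ≤ 14 → i=3, swap v[3],v[5] → [5, 13, 12, 11, 17, 15, 10, 9, 7, 6, 14]
j=6: v[6]=10 ≤ 14 → i=4, swap v[4],v[6] → [5, 13, 12, 11, 10, 15, 17, 9, 7, 6, 14]
j=7: v[7]=9 ≤ 14 → i=5, swap v[5],v[7] → [5, 13, 12, 11, 10, 9, 17, 15, 7, 6, 14]
j=8: v[8]=7 ≤ 14 → i=6, swap v[6],v[8] → [5, 13, 12, 11, 10, 9, 7, 15, 17, 6, 14]
j=9: v[9]=6 ≤ 14 → i=7, swap v[7],v[9] → [5, 13, 12, 11, 10, 9, 7, 6, 17, 15, 14]
final swap v[8],v[10] → [5, 13, 12, 11, 10, 9, 7, 6, 14, 15, 17]; return 8
p = 8; k-1 = 8 == 8 ⇒ pivot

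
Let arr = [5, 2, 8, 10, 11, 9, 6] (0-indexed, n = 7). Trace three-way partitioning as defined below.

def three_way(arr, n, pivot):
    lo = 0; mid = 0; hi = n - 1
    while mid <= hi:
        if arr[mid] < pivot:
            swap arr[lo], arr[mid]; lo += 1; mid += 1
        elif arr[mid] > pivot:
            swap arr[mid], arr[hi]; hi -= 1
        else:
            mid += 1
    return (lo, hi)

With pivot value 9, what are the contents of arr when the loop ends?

lo=0 mid=0 hi=6
5<9: swap(0,0), lo=1 mid=1 ⇒ [5, 2, 8, 10, 11, 9, 6]
2<9: swap(1,1), lo=2 mid=2 ⇒ [5, 2, 8, 10, 11, 9, 6]
8<9: swap(2,2), lo=3 mid=3 ⇒ [5, 2, 8, 10, 11, 9, 6]
10>9: swap(3,6), hi=5 ⇒ [5, 2, 8, 6, 11, 9, 10]
6<9: swap(3,3), lo=4 mid=4 ⇒ [5, 2, 8, 6, 11, 9, 10]
11>9: swap(4,5), hi=4 ⇒ [5, 2, 8, 6, 9, 11, 10]
9=9: mid=5
done. lo=4 hi=4; arr=[5, 2, 8, 6, 9, 11, 10]

[5, 2, 8, 6, 9, 11, 10]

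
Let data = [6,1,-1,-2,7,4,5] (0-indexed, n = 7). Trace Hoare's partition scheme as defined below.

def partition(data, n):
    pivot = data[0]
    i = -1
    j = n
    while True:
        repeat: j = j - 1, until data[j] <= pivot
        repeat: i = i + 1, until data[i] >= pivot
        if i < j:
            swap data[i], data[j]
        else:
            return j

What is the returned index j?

pivot=6
j stops at 6 (5), i stops at 0 (6); swap ⇒ [5,1,-1,-2,7,4,6]
j stops at 5 (4), i stops at 4 (7); swap ⇒ [5,1,-1,-2,4,7,6]
j stops at 4, i stops at 5; i≥j ⇒ return 4. data=[5,1,-1,-2,4,7,6]

4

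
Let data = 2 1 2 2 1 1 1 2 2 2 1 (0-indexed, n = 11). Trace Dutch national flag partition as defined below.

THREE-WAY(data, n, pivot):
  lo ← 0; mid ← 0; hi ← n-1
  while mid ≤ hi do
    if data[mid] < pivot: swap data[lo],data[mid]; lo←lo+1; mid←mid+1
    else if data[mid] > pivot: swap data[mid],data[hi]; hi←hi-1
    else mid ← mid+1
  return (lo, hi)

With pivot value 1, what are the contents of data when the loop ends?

1 1 1 1 1 2 2 2 2 2 2

lo=0 mid=0 hi=10
2>1: swap(0,10), hi=9 ⇒ 1 1 2 2 1 1 1 2 2 2 2
1=1: mid=1
1=1: mid=2
2>1: swap(2,9), hi=8 ⇒ 1 1 2 2 1 1 1 2 2 2 2
2>1: swap(2,8), hi=7 ⇒ 1 1 2 2 1 1 1 2 2 2 2
2>1: swap(2,7), hi=6 ⇒ 1 1 2 2 1 1 1 2 2 2 2
2>1: swap(2,6), hi=5 ⇒ 1 1 1 2 1 1 2 2 2 2 2
1=1: mid=3
2>1: swap(3,5), hi=4 ⇒ 1 1 1 1 1 2 2 2 2 2 2
1=1: mid=4
1=1: mid=5
done. lo=0 hi=4; data=1 1 1 1 1 2 2 2 2 2 2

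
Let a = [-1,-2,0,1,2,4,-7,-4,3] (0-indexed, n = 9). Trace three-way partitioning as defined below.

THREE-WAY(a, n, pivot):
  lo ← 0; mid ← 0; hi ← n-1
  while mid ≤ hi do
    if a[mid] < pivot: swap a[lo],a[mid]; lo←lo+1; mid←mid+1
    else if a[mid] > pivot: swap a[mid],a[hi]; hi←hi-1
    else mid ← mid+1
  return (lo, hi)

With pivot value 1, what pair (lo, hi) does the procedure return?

(5, 5)

lo=0 mid=0 hi=8
-1<1: swap(0,0), lo=1 mid=1 ⇒ [-1,-2,0,1,2,4,-7,-4,3]
-2<1: swap(1,1), lo=2 mid=2 ⇒ [-1,-2,0,1,2,4,-7,-4,3]
0<1: swap(2,2), lo=3 mid=3 ⇒ [-1,-2,0,1,2,4,-7,-4,3]
1=1: mid=4
2>1: swap(4,8), hi=7 ⇒ [-1,-2,0,1,3,4,-7,-4,2]
3>1: swap(4,7), hi=6 ⇒ [-1,-2,0,1,-4,4,-7,3,2]
-4<1: swap(3,4), lo=4 mid=5 ⇒ [-1,-2,0,-4,1,4,-7,3,2]
4>1: swap(5,6), hi=5 ⇒ [-1,-2,0,-4,1,-7,4,3,2]
-7<1: swap(4,5), lo=5 mid=6 ⇒ [-1,-2,0,-4,-7,1,4,3,2]
done. lo=5 hi=5; a=[-1,-2,0,-4,-7,1,4,3,2]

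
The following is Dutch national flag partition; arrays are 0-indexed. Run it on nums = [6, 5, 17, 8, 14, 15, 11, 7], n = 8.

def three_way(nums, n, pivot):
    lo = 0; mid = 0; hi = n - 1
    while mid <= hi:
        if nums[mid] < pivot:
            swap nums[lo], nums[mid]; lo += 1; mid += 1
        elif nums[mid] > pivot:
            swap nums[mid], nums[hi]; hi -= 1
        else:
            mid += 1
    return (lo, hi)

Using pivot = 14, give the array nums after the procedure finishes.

[6, 5, 7, 8, 11, 14, 15, 17]

pivot = 14; lo=0, mid=0, hi=7
nums[mid]=6<14: swap nums[0],nums[0]; lo=1,mid=1 → [6, 5, 17, 8, 14, 15, 11, 7]
nums[mid]=5<14: swap nums[1],nums[1]; lo=2,mid=2 → [6, 5, 17, 8, 14, 15, 11, 7]
nums[mid]=17>14: swap nums[2],nums[7]; hi=6 → [6, 5, 7, 8, 14, 15, 11, 17]
nums[mid]=7<14: swap nums[2],nums[2]; lo=3,mid=3 → [6, 5, 7, 8, 14, 15, 11, 17]
nums[mid]=8<14: swap nums[3],nums[3]; lo=4,mid=4 → [6, 5, 7, 8, 14, 15, 11, 17]
nums[mid]=14=14: mid=5
nums[mid]=15>14: swap nums[5],nums[6]; hi=5 → [6, 5, 7, 8, 14, 11, 15, 17]
nums[mid]=11<14: swap nums[4],nums[5]; lo=5,mid=6 → [6, 5, 7, 8, 11, 14, 15, 17]
end: lo=5, hi=5; nums = [6, 5, 7, 8, 11, 14, 15, 17]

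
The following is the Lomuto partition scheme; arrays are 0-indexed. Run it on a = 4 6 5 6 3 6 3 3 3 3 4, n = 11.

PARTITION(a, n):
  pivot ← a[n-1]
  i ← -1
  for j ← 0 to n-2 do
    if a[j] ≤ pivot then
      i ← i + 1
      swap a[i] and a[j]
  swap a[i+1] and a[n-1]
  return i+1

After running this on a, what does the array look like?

4 3 3 3 3 3 4 6 6 6 5

pivot = a[10] = 4; i = -1
j=0: a[0]=4 ≤ 4 → i=0, swap a[0],a[0] (no change) → 4 6 5 6 3 6 3 3 3 3 4
j=1: a[1]=6 > 4 → no swap
j=2: a[2]=5 > 4 → no swap
j=3: a[3]=6 > 4 → no swap
j=4: a[4]=3 ≤ 4 → i=1, swap a[1],a[4] → 4 3 5 6 6 6 3 3 3 3 4
j=5: a[5]=6 > 4 → no swap
j=6: a[6]=3 ≤ 4 → i=2, swap a[2],a[6] → 4 3 3 6 6 6 5 3 3 3 4
j=7: a[7]=3 ≤ 4 → i=3, swap a[3],a[7] → 4 3 3 3 6 6 5 6 3 3 4
j=8: a[8]=3 ≤ 4 → i=4, swap a[4],a[8] → 4 3 3 3 3 6 5 6 6 3 4
j=9: a[9]=3 ≤ 4 → i=5, swap a[5],a[9] → 4 3 3 3 3 3 5 6 6 6 4
final swap a[6],a[10] → 4 3 3 3 3 3 4 6 6 6 5; return 6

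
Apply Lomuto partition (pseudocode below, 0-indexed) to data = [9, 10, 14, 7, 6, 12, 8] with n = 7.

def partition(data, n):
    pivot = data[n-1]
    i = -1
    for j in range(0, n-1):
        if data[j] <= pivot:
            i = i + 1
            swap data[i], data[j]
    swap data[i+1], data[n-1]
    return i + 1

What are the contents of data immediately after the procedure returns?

pivot = data[6] = 8; i = -1
j=0: data[0]=9 > 8 → no swap
j=1: data[1]=10 > 8 → no swap
j=2: data[2]=14 > 8 → no swap
j=3: data[3]=7 ≤ 8 → i=0, swap data[0],data[3] → [7, 10, 14, 9, 6, 12, 8]
j=4: data[4]=6 ≤ 8 → i=1, swap data[1],data[4] → [7, 6, 14, 9, 10, 12, 8]
j=5: data[5]=12 > 8 → no swap
final swap data[2],data[6] → [7, 6, 8, 9, 10, 12, 14]; return 2

[7, 6, 8, 9, 10, 12, 14]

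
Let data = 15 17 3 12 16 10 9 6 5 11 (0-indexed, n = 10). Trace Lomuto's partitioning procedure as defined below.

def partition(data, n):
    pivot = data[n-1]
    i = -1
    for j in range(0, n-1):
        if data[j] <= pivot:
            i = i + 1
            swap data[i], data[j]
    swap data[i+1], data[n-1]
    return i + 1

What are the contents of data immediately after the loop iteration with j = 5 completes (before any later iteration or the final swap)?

3 10 15 12 16 17 9 6 5 11

pivot = data[9] = 11; i = -1
j=0: data[0]=15 > 11 → no swap
j=1: data[1]=17 > 11 → no swap
j=2: data[2]=3 ≤ 11 → i=0, swap data[0],data[2] → 3 17 15 12 16 10 9 6 5 11
j=3: data[3]=12 > 11 → no swap
j=4: data[4]=16 > 11 → no swap
j=5: data[5]=10 ≤ 11 → i=1, swap data[1],data[5] → 3 10 15 12 16 17 9 6 5 11
(after j=5) data = 3 10 15 12 16 17 9 6 5 11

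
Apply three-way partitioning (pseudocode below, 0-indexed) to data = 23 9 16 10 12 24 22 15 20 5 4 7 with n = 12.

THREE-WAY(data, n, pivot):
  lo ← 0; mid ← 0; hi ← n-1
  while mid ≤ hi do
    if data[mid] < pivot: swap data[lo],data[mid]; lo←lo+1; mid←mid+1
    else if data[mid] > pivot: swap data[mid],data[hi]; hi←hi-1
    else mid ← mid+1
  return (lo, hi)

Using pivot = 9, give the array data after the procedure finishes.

lo=0 mid=0 hi=11
23>9: swap(0,11), hi=10 ⇒ 7 9 16 10 12 24 22 15 20 5 4 23
7<9: swap(0,0), lo=1 mid=1 ⇒ 7 9 16 10 12 24 22 15 20 5 4 23
9=9: mid=2
16>9: swap(2,10), hi=9 ⇒ 7 9 4 10 12 24 22 15 20 5 16 23
4<9: swap(1,2), lo=2 mid=3 ⇒ 7 4 9 10 12 24 22 15 20 5 16 23
10>9: swap(3,9), hi=8 ⇒ 7 4 9 5 12 24 22 15 20 10 16 23
5<9: swap(2,3), lo=3 mid=4 ⇒ 7 4 5 9 12 24 22 15 20 10 16 23
12>9: swap(4,8), hi=7 ⇒ 7 4 5 9 20 24 22 15 12 10 16 23
20>9: swap(4,7), hi=6 ⇒ 7 4 5 9 15 24 22 20 12 10 16 23
15>9: swap(4,6), hi=5 ⇒ 7 4 5 9 22 24 15 20 12 10 16 23
22>9: swap(4,5), hi=4 ⇒ 7 4 5 9 24 22 15 20 12 10 16 23
24>9: swap(4,4), hi=3 ⇒ 7 4 5 9 24 22 15 20 12 10 16 23
done. lo=3 hi=3; data=7 4 5 9 24 22 15 20 12 10 16 23

7 4 5 9 24 22 15 20 12 10 16 23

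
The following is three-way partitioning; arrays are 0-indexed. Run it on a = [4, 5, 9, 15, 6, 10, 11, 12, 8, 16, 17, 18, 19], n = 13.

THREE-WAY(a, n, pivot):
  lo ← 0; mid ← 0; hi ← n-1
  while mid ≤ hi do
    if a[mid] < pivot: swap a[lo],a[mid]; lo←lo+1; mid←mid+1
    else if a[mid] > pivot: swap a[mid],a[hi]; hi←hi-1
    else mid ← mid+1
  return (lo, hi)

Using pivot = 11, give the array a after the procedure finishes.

pivot = 11; lo=0, mid=0, hi=12
a[mid]=4<11: swap a[0],a[0]; lo=1,mid=1 → [4, 5, 9, 15, 6, 10, 11, 12, 8, 16, 17, 18, 19]
a[mid]=5<11: swap a[1],a[1]; lo=2,mid=2 → [4, 5, 9, 15, 6, 10, 11, 12, 8, 16, 17, 18, 19]
a[mid]=9<11: swap a[2],a[2]; lo=3,mid=3 → [4, 5, 9, 15, 6, 10, 11, 12, 8, 16, 17, 18, 19]
a[mid]=15>11: swap a[3],a[12]; hi=11 → [4, 5, 9, 19, 6, 10, 11, 12, 8, 16, 17, 18, 15]
a[mid]=19>11: swap a[3],a[11]; hi=10 → [4, 5, 9, 18, 6, 10, 11, 12, 8, 16, 17, 19, 15]
a[mid]=18>11: swap a[3],a[10]; hi=9 → [4, 5, 9, 17, 6, 10, 11, 12, 8, 16, 18, 19, 15]
a[mid]=17>11: swap a[3],a[9]; hi=8 → [4, 5, 9, 16, 6, 10, 11, 12, 8, 17, 18, 19, 15]
a[mid]=16>11: swap a[3],a[8]; hi=7 → [4, 5, 9, 8, 6, 10, 11, 12, 16, 17, 18, 19, 15]
a[mid]=8<11: swap a[3],a[3]; lo=4,mid=4 → [4, 5, 9, 8, 6, 10, 11, 12, 16, 17, 18, 19, 15]
a[mid]=6<11: swap a[4],a[4]; lo=5,mid=5 → [4, 5, 9, 8, 6, 10, 11, 12, 16, 17, 18, 19, 15]
a[mid]=10<11: swap a[5],a[5]; lo=6,mid=6 → [4, 5, 9, 8, 6, 10, 11, 12, 16, 17, 18, 19, 15]
a[mid]=11=11: mid=7
a[mid]=12>11: swap a[7],a[7]; hi=6 → [4, 5, 9, 8, 6, 10, 11, 12, 16, 17, 18, 19, 15]
end: lo=6, hi=6; a = [4, 5, 9, 8, 6, 10, 11, 12, 16, 17, 18, 19, 15]

[4, 5, 9, 8, 6, 10, 11, 12, 16, 17, 18, 19, 15]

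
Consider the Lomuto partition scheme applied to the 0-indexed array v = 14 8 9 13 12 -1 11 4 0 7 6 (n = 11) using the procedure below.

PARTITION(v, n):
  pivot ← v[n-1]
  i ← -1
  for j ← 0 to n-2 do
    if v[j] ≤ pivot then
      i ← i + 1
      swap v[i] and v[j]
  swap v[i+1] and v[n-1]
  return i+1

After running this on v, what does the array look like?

-1 4 0 6 12 14 11 8 9 7 13

pivot=6, i=-1
j=0: 14>6, skip
j=1: 8>6, skip
j=2: 9>6, skip
j=3: 13>6, skip
j=4: 12>6, skip
j=5: -1≤6, i=0, swap(0,5) ⇒ -1 8 9 13 12 14 11 4 0 7 6
j=6: 11>6, skip
j=7: 4≤6, i=1, swap(1,7) ⇒ -1 4 9 13 12 14 11 8 0 7 6
j=8: 0≤6, i=2, swap(2,8) ⇒ -1 4 0 13 12 14 11 8 9 7 6
j=9: 7>6, skip
swap(3,10) ⇒ -1 4 0 6 12 14 11 8 9 7 13; return 3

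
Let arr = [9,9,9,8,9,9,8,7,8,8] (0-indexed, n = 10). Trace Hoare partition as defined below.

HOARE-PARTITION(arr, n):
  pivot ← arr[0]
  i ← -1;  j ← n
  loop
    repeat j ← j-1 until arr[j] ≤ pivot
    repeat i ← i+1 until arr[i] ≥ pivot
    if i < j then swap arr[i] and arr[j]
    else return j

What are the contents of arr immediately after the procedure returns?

[8,8,7,8,8,9,9,9,9,9]

pivot = arr[0] = 9; i = -1, j = 10
j→9 (arr[9]=8≤9), i→0 (arr[0]=9≥9); i<j, swap → [8,9,9,8,9,9,8,7,8,9]
j→8 (arr[8]=8≤9), i→1 (arr[1]=9≥9); i<j, swap → [8,8,9,8,9,9,8,7,9,9]
j→7 (arr[7]=7≤9), i→2 (arr[2]=9≥9); i<j, swap → [8,8,7,8,9,9,8,9,9,9]
j→6 (arr[6]=8≤9), i→4 (arr[4]=9≥9); i<j, swap → [8,8,7,8,8,9,9,9,9,9]
j→5, i→5; i≥j, return j=5. arr = [8,8,7,8,8,9,9,9,9,9]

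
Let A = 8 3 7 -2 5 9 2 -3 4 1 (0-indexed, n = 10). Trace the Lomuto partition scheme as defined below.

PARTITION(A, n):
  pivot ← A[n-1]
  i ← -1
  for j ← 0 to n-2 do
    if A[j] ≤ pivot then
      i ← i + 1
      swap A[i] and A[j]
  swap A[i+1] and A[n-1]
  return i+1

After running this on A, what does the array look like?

-2 -3 1 8 5 9 2 3 4 7

pivot=1, i=-1
j=0: 8>1, skip
j=1: 3>1, skip
j=2: 7>1, skip
j=3: -2≤1, i=0, swap(0,3) ⇒ -2 3 7 8 5 9 2 -3 4 1
j=4: 5>1, skip
j=5: 9>1, skip
j=6: 2>1, skip
j=7: -3≤1, i=1, swap(1,7) ⇒ -2 -3 7 8 5 9 2 3 4 1
j=8: 4>1, skip
swap(2,9) ⇒ -2 -3 1 8 5 9 2 3 4 7; return 2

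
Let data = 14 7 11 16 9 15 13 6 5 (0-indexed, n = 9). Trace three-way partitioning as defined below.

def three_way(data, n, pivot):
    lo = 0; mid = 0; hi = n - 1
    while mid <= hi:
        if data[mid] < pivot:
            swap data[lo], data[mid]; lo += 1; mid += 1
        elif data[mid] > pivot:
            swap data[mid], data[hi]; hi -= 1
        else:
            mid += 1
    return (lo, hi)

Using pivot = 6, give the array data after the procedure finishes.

5 6 16 9 15 13 11 7 14

pivot = 6; lo=0, mid=0, hi=8
data[mid]=14>6: swap data[0],data[8]; hi=7 → 5 7 11 16 9 15 13 6 14
data[mid]=5<6: swap data[0],data[0]; lo=1,mid=1 → 5 7 11 16 9 15 13 6 14
data[mid]=7>6: swap data[1],data[7]; hi=6 → 5 6 11 16 9 15 13 7 14
data[mid]=6=6: mid=2
data[mid]=11>6: swap data[2],data[6]; hi=5 → 5 6 13 16 9 15 11 7 14
data[mid]=13>6: swap data[2],data[5]; hi=4 → 5 6 15 16 9 13 11 7 14
data[mid]=15>6: swap data[2],data[4]; hi=3 → 5 6 9 16 15 13 11 7 14
data[mid]=9>6: swap data[2],data[3]; hi=2 → 5 6 16 9 15 13 11 7 14
data[mid]=16>6: swap data[2],data[2]; hi=1 → 5 6 16 9 15 13 11 7 14
end: lo=1, hi=1; data = 5 6 16 9 15 13 11 7 14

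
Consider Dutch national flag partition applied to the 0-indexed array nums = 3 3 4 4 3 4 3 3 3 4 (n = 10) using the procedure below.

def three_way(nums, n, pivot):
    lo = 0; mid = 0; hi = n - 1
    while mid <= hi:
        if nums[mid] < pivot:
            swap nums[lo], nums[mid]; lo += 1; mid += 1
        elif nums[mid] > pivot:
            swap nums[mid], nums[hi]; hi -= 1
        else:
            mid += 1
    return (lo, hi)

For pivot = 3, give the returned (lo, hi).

(0, 5)

lo=0 mid=0 hi=9
3=3: mid=1
3=3: mid=2
4>3: swap(2,9), hi=8 ⇒ 3 3 4 4 3 4 3 3 3 4
4>3: swap(2,8), hi=7 ⇒ 3 3 3 4 3 4 3 3 4 4
3=3: mid=3
4>3: swap(3,7), hi=6 ⇒ 3 3 3 3 3 4 3 4 4 4
3=3: mid=4
3=3: mid=5
4>3: swap(5,6), hi=5 ⇒ 3 3 3 3 3 3 4 4 4 4
3=3: mid=6
done. lo=0 hi=5; nums=3 3 3 3 3 3 4 4 4 4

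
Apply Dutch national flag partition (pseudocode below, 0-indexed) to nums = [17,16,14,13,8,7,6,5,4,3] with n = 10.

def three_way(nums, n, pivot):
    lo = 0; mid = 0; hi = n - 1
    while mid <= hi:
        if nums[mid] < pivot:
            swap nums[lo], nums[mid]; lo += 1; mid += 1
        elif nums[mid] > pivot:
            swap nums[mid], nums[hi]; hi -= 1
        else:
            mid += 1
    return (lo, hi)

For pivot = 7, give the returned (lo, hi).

(4, 4)

pivot = 7; lo=0, mid=0, hi=9
nums[mid]=17>7: swap nums[0],nums[9]; hi=8 → [3,16,14,13,8,7,6,5,4,17]
nums[mid]=3<7: swap nums[0],nums[0]; lo=1,mid=1 → [3,16,14,13,8,7,6,5,4,17]
nums[mid]=16>7: swap nums[1],nums[8]; hi=7 → [3,4,14,13,8,7,6,5,16,17]
nums[mid]=4<7: swap nums[1],nums[1]; lo=2,mid=2 → [3,4,14,13,8,7,6,5,16,17]
nums[mid]=14>7: swap nums[2],nums[7]; hi=6 → [3,4,5,13,8,7,6,14,16,17]
nums[mid]=5<7: swap nums[2],nums[2]; lo=3,mid=3 → [3,4,5,13,8,7,6,14,16,17]
nums[mid]=13>7: swap nums[3],nums[6]; hi=5 → [3,4,5,6,8,7,13,14,16,17]
nums[mid]=6<7: swap nums[3],nums[3]; lo=4,mid=4 → [3,4,5,6,8,7,13,14,16,17]
nums[mid]=8>7: swap nums[4],nums[5]; hi=4 → [3,4,5,6,7,8,13,14,16,17]
nums[mid]=7=7: mid=5
end: lo=4, hi=4; nums = [3,4,5,6,7,8,13,14,16,17]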